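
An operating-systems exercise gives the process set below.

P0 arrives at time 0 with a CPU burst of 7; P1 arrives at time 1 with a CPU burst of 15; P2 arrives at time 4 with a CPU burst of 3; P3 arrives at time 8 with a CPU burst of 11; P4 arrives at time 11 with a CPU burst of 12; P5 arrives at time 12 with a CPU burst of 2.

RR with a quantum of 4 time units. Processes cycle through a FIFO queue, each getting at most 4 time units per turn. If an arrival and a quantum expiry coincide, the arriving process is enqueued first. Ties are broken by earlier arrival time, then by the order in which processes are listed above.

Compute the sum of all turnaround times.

Gantt: | P0 0-4 | P1 4-8 | P2 8-11 | P0 11-14 | P3 14-18 | P1 18-22 | P4 22-26 | P5 26-28 | P3 28-32 | P1 32-36 | P4 36-40 | P3 40-43 | P1 43-46 | P4 46-50 |
Completion: P0=14  P1=46  P2=11  P3=43  P4=50  P5=28
Turnaround (C−A): P0=14  P1=45  P2=7  P3=35  P4=39  P5=16
Turnaround = completion − arrival: P0=14, P1=45, P2=7, P3=35, P4=39, P5=16
Total turnaround = 14 + 45 + 7 + 35 + 39 + 16 = 156

156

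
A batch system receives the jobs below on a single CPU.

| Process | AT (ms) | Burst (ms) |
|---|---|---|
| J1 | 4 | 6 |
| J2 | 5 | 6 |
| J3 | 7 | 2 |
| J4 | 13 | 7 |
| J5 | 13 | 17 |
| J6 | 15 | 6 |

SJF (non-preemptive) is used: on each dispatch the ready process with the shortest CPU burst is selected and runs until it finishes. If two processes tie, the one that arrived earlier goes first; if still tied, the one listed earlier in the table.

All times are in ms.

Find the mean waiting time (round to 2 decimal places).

Schedule: | idle 0-4 | J1 4-10 | J3 10-12 | J2 12-18 | J6 18-24 | J4 24-31 | J5 31-48 |
Completion: J1=10  J2=18  J3=12  J4=31  J5=48  J6=24
Turnaround (C−A): J1=6  J2=13  J3=5  J4=18  J5=35  J6=9
Waiting times: J1=0, J2=7, J3=3, J4=11, J5=18, J6=3
Average waiting = (0+7+3+11+18+3) / 6 = 42/6 = 7.00

7.00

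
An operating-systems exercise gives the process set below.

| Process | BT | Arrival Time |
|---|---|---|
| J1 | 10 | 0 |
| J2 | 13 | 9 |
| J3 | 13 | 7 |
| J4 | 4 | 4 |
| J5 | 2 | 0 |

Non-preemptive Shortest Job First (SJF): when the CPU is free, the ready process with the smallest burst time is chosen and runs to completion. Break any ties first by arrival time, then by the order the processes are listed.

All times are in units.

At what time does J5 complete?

2

Gantt: | J5 0-2 | J1 2-12 | J4 12-16 | J3 16-29 | J2 29-42 |
Completion: J1=12  J2=42  J3=29  J4=16  J5=2
Turnaround (C−A): J1=12  J2=33  J3=22  J4=12  J5=2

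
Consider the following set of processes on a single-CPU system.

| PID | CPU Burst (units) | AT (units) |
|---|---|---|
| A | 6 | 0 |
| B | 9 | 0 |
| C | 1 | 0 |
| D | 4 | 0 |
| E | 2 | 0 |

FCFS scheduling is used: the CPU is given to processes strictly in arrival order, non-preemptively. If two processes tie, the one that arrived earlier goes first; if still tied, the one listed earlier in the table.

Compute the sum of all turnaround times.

79

Gantt: | A 0-6 | B 6-15 | C 15-16 | D 16-20 | E 20-22 |
Completion: A=6  B=15  C=16  D=20  E=22
Turnaround = completion − arrival: A=6, B=15, C=16, D=20, E=22
Total turnaround = 6 + 15 + 16 + 20 + 22 = 79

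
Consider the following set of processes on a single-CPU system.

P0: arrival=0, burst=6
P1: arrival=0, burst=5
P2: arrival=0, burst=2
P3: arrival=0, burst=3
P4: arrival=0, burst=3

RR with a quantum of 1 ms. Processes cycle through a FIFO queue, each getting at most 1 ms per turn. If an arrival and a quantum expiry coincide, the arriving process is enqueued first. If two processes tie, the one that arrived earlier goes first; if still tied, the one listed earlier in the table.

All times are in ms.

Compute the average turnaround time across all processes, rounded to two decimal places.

14.40

Schedule: | P0 0-1 | P1 1-2 | P2 2-3 | P3 3-4 | P4 4-5 | P0 5-6 | P1 6-7 | P2 7-8 | P3 8-9 | P4 9-10 | P0 10-11 | P1 11-12 | P3 12-13 | P4 13-14 | P0 14-15 | P1 15-16 | P0 16-17 | P1 17-18 | P0 18-19 |
Completion: P0=19  P1=18  P2=8  P3=13  P4=14
Turnaround (C−A): P0=19  P1=18  P2=8  P3=13  P4=14
Turnaround times: P0=19, P1=18, P2=8, P3=13, P4=14
Average turnaround = (19+18+8+13+14) / 5 = 72/5 = 14.40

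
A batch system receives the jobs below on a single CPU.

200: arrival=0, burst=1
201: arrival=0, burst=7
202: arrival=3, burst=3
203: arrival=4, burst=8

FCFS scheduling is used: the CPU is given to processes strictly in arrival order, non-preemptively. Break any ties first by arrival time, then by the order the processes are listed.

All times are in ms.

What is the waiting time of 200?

0

Timeline: | 200 0-1 | 201 1-8 | 202 8-11 | 203 11-19 |
Completion: 200=1  201=8  202=11  203=19
Waiting(200) = turnaround − burst = 1 − 1 = 0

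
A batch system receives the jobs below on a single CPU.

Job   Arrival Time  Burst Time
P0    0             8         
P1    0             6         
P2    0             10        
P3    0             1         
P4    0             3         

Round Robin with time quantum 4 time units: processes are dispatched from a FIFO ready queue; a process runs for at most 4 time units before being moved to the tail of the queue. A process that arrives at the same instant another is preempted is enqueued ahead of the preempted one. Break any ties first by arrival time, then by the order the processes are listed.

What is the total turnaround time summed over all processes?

99

Timeline: | P0 0-4 | P1 4-8 | P2 8-12 | P3 12-13 | P4 13-16 | P0 16-20 | P1 20-22 | P2 22-28 |
Completion: P0=20  P1=22  P2=28  P3=13  P4=16
Turnaround (C−A): P0=20  P1=22  P2=28  P3=13  P4=16
Turnaround = completion − arrival: P0=20, P1=22, P2=28, P3=13, P4=16
Total turnaround = 20 + 22 + 28 + 13 + 16 = 99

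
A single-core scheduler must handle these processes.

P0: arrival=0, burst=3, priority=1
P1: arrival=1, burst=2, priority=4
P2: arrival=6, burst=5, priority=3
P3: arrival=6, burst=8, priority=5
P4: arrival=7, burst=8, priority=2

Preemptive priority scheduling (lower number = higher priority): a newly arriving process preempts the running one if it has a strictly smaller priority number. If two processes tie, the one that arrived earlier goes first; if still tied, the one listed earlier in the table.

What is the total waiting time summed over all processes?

Gantt: | P0 0-3 | P1 3-5 | idle 5-6 | P2 6-7 | P4 7-15 | P2 15-19 | P3 19-27 |
Completion: P0=3  P1=5  P2=19  P3=27  P4=15
Waiting = turnaround − burst: P0=0, P1=2, P2=8, P3=13, P4=0
Total waiting = 0 + 2 + 8 + 13 + 0 = 23

23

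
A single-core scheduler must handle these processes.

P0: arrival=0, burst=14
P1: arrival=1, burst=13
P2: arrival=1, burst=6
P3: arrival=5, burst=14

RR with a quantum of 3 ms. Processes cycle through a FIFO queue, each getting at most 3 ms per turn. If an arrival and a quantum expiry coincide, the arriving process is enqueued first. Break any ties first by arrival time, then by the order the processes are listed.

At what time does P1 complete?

45

Schedule: | P0 0-3 | P1 3-6 | P2 6-9 | P0 9-12 | P3 12-15 | P1 15-18 | P2 18-21 | P0 21-24 | P3 24-27 | P1 27-30 | P0 30-33 | P3 33-36 | P1 36-39 | P0 39-41 | P3 41-44 | P1 44-45 | P3 45-47 |
Completion: P0=41  P1=45  P2=21  P3=47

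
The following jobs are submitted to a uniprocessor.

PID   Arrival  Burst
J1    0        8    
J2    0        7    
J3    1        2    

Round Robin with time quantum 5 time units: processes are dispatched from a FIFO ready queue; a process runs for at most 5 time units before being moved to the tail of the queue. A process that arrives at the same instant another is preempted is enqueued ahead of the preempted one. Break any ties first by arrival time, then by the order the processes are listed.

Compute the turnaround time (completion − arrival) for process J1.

Gantt: | J1 0-5 | J2 5-10 | J3 10-12 | J1 12-15 | J2 15-17 |
Completion: J1=15  J2=17  J3=12
Turnaround(J1) = completion − arrival = 15 − 0 = 15

15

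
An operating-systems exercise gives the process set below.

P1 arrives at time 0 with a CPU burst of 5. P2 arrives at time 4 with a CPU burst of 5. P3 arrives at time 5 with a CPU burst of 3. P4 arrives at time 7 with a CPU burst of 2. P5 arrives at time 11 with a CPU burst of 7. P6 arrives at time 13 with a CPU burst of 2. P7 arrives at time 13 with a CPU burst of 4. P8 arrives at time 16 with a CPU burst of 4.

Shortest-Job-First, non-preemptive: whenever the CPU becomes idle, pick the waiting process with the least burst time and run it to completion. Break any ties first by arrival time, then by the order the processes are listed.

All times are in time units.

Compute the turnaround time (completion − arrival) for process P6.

Timeline: | P1 0-5 | P3 5-8 | P4 8-10 | P2 10-15 | P6 15-17 | P7 17-21 | P8 21-25 | P5 25-32 |
Completion: P1=5  P2=15  P3=8  P4=10  P5=32  P6=17  P7=21  P8=25
Turnaround (C−A): P1=5  P2=11  P3=3  P4=3  P5=21  P6=4  P7=8  P8=9
Turnaround(P6) = completion − arrival = 17 − 13 = 4

4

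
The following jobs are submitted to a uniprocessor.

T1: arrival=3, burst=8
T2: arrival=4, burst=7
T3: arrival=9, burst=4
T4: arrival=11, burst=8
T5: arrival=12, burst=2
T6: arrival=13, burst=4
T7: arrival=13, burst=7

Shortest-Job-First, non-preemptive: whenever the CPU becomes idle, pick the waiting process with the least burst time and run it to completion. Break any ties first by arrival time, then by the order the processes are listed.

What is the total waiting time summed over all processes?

65

Gantt: | idle 0-3 | T1 3-11 | T3 11-15 | T5 15-17 | T6 17-21 | T2 21-28 | T7 28-35 | T4 35-43 |
Completion: T1=11  T2=28  T3=15  T4=43  T5=17  T6=21  T7=35
Waiting = turnaround − burst: T1=0, T2=17, T3=2, T4=24, T5=3, T6=4, T7=15
Total waiting = 0 + 17 + 2 + 24 + 3 + 4 + 15 = 65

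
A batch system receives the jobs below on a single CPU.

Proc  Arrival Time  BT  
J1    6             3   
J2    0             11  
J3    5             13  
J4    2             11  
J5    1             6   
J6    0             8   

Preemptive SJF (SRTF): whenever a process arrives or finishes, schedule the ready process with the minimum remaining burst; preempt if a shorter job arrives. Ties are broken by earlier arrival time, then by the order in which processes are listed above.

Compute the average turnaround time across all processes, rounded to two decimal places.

23.17

Gantt: | J6 0-1 | J5 1-7 | J1 7-10 | J6 10-17 | J2 17-28 | J4 28-39 | J3 39-52 |
Completion: J1=10  J2=28  J3=52  J4=39  J5=7  J6=17
Turnaround (C−A): J1=4  J2=28  J3=47  J4=37  J5=6  J6=17
Turnaround times: J1=4, J2=28, J3=47, J4=37, J5=6, J6=17
Average turnaround = (4+28+47+37+6+17) / 6 = 139/6 = 23.17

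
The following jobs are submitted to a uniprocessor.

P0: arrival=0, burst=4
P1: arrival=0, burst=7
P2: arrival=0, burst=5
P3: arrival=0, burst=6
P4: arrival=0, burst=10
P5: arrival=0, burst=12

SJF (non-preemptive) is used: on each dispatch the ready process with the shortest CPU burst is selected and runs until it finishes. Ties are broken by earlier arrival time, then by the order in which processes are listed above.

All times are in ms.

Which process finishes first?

P0

Gantt: | P0 0-4 | P2 4-9 | P3 9-15 | P1 15-22 | P4 22-32 | P5 32-44 |
Completion: P0=4  P1=22  P2=9  P3=15  P4=32  P5=44
Finish order: P0 → P2 → P3 → P1 → P4 → P5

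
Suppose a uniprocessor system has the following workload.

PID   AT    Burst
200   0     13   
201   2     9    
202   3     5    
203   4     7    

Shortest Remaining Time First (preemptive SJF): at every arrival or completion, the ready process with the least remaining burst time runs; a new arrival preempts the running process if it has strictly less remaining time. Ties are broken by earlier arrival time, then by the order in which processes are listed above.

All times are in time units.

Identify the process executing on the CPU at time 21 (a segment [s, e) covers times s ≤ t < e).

201

Schedule: | 200 0-2 | 201 2-3 | 202 3-8 | 203 8-15 | 201 15-23 | 200 23-34 |
Completion: 200=34  201=23  202=8  203=15
Turnaround (C−A): 200=34  201=21  202=5  203=11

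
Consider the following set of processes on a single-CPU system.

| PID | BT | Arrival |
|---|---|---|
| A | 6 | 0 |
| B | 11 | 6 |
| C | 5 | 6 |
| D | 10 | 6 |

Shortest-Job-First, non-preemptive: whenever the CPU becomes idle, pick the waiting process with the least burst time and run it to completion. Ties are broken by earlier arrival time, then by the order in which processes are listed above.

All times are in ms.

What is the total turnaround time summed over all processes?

52

Gantt: | A 0-6 | C 6-11 | D 11-21 | B 21-32 |
Completion: A=6  B=32  C=11  D=21
Turnaround = completion − arrival: A=6, B=26, C=5, D=15
Total turnaround = 6 + 26 + 5 + 15 = 52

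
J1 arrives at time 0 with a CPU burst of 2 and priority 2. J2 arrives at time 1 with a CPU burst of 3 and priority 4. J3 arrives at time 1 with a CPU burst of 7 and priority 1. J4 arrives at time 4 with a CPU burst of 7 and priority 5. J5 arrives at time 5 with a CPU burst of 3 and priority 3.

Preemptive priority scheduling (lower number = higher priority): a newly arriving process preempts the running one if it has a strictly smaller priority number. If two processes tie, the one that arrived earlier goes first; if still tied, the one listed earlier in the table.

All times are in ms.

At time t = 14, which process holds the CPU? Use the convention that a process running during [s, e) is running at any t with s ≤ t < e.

J2

Timeline: | J1 0-1 | J3 1-8 | J1 8-9 | J5 9-12 | J2 12-15 | J4 15-22 |
Completion: J1=9  J2=15  J3=8  J4=22  J5=12
Turnaround (C−A): J1=9  J2=14  J3=7  J4=18  J5=7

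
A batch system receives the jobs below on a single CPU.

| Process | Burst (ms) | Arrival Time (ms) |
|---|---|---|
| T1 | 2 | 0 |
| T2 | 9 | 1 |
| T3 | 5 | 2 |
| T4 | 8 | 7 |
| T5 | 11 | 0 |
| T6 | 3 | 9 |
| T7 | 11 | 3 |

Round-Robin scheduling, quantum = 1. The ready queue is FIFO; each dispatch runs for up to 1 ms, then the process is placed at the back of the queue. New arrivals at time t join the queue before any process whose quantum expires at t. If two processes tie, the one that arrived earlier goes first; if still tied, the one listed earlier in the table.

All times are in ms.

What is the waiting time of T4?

Gantt: | T1 0-1 | T5 1-2 | T2 2-3 | T1 3-4 | T3 4-5 | T5 5-6 | T7 6-7 | T2 7-8 | T3 8-9 | T5 9-10 | T4 10-11 | T7 11-12 | T2 12-13 | T6 13-14 | T3 14-15 | T5 15-16 | T4 16-17 | T7 17-18 | T2 18-19 | T6 19-20 | T3 20-21 | T5 21-22 | T4 22-23 | T7 23-24 | T2 24-25 | T6 25-26 | T3 26-27 | T5 27-28 | T4 28-29 | T7 29-30 | T2 30-31 | T5 31-32 | T4 32-33 | T7 33-34 | T2 34-35 | T5 35-36 | T4 36-37 | T7 37-38 | T2 38-39 | T5 39-40 | T4 40-41 | T7 41-42 | T2 42-43 | T5 43-44 | T4 44-45 | T7 45-46 | T5 46-47 | T7 47-49 |
Completion: T1=4  T2=43  T3=27  T4=45  T5=47  T6=26  T7=49
Turnaround (C−A): T1=4  T2=42  T3=25  T4=38  T5=47  T6=17  T7=46
Waiting(T4) = turnaround − burst = 38 − 8 = 30

30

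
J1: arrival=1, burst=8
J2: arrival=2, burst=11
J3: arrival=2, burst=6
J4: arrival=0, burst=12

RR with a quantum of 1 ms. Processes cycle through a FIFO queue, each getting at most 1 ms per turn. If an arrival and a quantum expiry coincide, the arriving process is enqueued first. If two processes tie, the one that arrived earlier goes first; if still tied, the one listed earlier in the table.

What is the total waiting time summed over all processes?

85

Schedule: | J4 0-1 | J1 1-2 | J4 2-3 | J2 3-4 | J3 4-5 | J1 5-6 | J4 6-7 | J2 7-8 | J3 8-9 | J1 9-10 | J4 10-11 | J2 11-12 | J3 12-13 | J1 13-14 | J4 14-15 | J2 15-16 | J3 16-17 | J1 17-18 | J4 18-19 | J2 19-20 | J3 20-21 | J1 21-22 | J4 22-23 | J2 23-24 | J3 24-25 | J1 25-26 | J4 26-27 | J2 27-28 | J1 28-29 | J4 29-30 | J2 30-31 | J4 31-32 | J2 32-33 | J4 33-34 | J2 34-35 | J4 35-36 | J2 36-37 |
Completion: J1=29  J2=37  J3=25  J4=36
Turnaround (C−A): J1=28  J2=35  J3=23  J4=36
Waiting = turnaround − burst: J1=20, J2=24, J3=17, J4=24
Total waiting = 20 + 24 + 17 + 24 = 85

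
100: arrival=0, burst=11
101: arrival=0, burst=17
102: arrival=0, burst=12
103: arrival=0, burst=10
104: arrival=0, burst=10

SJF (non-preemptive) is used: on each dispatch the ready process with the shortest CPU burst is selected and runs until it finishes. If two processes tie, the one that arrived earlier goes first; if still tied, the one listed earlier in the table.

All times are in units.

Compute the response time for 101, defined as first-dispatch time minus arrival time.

Timeline: | 103 0-10 | 104 10-20 | 100 20-31 | 102 31-43 | 101 43-60 |
Completion: 100=31  101=60  102=43  103=10  104=20
Response(101) = first start − arrival = 43 − 0 = 43

43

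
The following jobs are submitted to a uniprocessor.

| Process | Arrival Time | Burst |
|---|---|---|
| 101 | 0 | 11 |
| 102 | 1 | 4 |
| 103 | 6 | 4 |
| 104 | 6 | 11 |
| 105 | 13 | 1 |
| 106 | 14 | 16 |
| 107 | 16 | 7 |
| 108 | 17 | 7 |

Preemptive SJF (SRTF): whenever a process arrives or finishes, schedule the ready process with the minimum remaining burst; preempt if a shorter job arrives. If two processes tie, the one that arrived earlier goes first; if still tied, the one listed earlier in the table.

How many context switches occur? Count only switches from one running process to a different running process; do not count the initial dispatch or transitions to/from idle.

10

Timeline: | 101 0-1 | 102 1-5 | 101 5-6 | 103 6-10 | 101 10-13 | 105 13-14 | 101 14-20 | 107 20-27 | 108 27-34 | 104 34-45 | 106 45-61 |
Completion: 101=20  102=5  103=10  104=45  105=14  106=61  107=27  108=34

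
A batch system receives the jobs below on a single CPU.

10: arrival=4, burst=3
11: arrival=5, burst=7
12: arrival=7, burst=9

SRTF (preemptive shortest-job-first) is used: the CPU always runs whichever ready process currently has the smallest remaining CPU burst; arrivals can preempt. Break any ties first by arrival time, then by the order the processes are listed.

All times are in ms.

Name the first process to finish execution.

Gantt: | idle 0-4 | 10 4-7 | 11 7-14 | 12 14-23 |
Completion: 10=7  11=14  12=23
Turnaround (C−A): 10=3  11=9  12=16
Finish order: 10 → 11 → 12

10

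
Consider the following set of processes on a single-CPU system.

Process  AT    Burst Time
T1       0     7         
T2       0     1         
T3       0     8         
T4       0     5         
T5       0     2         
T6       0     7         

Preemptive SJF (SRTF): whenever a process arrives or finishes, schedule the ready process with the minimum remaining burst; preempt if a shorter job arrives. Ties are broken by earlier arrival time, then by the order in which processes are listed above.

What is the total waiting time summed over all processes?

49

Timeline: | T2 0-1 | T5 1-3 | T4 3-8 | T1 8-15 | T6 15-22 | T3 22-30 |
Completion: T1=15  T2=1  T3=30  T4=8  T5=3  T6=22
Turnaround (C−A): T1=15  T2=1  T3=30  T4=8  T5=3  T6=22
Waiting = turnaround − burst: T1=8, T2=0, T3=22, T4=3, T5=1, T6=15
Total waiting = 8 + 0 + 22 + 3 + 1 + 15 = 49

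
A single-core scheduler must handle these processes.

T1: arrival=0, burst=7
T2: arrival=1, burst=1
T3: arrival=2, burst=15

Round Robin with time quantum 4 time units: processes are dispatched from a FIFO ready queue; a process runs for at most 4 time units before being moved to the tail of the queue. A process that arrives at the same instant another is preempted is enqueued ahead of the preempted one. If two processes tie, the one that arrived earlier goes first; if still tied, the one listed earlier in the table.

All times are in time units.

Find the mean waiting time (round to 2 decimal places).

Schedule: | T1 0-4 | T2 4-5 | T3 5-9 | T1 9-12 | T3 12-23 |
Completion: T1=12  T2=5  T3=23
Turnaround (C−A): T1=12  T2=4  T3=21
Waiting times: T1=5, T2=3, T3=6
Average waiting = (5+3+6) / 3 = 14/3 = 4.67

4.67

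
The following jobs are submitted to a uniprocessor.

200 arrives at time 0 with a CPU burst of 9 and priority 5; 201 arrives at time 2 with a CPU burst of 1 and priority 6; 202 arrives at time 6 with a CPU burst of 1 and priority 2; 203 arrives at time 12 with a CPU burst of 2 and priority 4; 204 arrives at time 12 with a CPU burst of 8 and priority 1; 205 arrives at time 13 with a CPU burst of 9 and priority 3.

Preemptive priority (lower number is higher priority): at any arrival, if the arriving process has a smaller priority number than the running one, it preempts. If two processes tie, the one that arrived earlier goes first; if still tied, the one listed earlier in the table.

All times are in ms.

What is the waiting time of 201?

Timeline: | 200 0-6 | 202 6-7 | 200 7-10 | 201 10-11 | idle 11-12 | 204 12-20 | 205 20-29 | 203 29-31 |
Completion: 200=10  201=11  202=7  203=31  204=20  205=29
Turnaround (C−A): 200=10  201=9  202=1  203=19  204=8  205=16
Waiting(201) = turnaround − burst = 9 − 1 = 8

8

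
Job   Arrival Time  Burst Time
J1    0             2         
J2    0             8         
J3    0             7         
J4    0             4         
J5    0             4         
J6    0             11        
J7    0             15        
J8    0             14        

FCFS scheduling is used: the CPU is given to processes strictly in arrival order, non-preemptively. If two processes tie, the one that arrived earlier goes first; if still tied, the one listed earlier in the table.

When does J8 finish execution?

65

Timeline: | J1 0-2 | J2 2-10 | J3 10-17 | J4 17-21 | J5 21-25 | J6 25-36 | J7 36-51 | J8 51-65 |
Completion: J1=2  J2=10  J3=17  J4=21  J5=25  J6=36  J7=51  J8=65
Turnaround (C−A): J1=2  J2=10  J3=17  J4=21  J5=25  J6=36  J7=51  J8=65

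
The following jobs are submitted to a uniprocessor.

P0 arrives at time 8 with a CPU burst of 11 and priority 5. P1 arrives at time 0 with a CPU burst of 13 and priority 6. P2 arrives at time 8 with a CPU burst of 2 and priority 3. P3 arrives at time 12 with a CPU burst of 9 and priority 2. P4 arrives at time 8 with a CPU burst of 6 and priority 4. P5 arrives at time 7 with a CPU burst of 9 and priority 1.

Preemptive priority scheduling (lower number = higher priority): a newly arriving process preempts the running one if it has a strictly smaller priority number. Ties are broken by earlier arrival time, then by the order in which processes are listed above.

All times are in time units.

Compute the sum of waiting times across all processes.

Gantt: | P1 0-7 | P5 7-16 | P3 16-25 | P2 25-27 | P4 27-33 | P0 33-44 | P1 44-50 |
Completion: P0=44  P1=50  P2=27  P3=25  P4=33  P5=16
Turnaround (C−A): P0=36  P1=50  P2=19  P3=13  P4=25  P5=9
Waiting = turnaround − burst: P0=25, P1=37, P2=17, P3=4, P4=19, P5=0
Total waiting = 25 + 37 + 17 + 4 + 19 + 0 = 102

102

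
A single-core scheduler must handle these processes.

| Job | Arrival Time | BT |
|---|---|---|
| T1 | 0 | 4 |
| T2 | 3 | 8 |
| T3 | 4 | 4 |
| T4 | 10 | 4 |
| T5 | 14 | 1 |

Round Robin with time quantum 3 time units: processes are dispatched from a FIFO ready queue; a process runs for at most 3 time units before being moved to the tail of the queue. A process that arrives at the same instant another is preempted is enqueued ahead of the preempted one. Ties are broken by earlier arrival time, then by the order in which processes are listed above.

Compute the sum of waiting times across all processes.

32

Schedule: | T1 0-3 | T2 3-6 | T1 6-7 | T3 7-10 | T2 10-13 | T4 13-16 | T3 16-17 | T2 17-19 | T5 19-20 | T4 20-21 |
Completion: T1=7  T2=19  T3=17  T4=21  T5=20
Turnaround (C−A): T1=7  T2=16  T3=13  T4=11  T5=6
Waiting = turnaround − burst: T1=3, T2=8, T3=9, T4=7, T5=5
Total waiting = 3 + 8 + 9 + 7 + 5 = 32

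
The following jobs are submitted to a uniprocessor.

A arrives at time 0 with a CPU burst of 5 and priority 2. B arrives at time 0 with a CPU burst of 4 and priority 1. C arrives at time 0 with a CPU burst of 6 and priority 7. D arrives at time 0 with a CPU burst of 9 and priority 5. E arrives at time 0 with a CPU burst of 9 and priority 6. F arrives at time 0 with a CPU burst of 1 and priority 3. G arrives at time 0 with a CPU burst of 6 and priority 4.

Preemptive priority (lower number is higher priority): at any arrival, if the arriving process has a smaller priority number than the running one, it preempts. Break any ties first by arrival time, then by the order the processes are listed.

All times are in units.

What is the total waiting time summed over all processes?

Timeline: | B 0-4 | A 4-9 | F 9-10 | G 10-16 | D 16-25 | E 25-34 | C 34-40 |
Completion: A=9  B=4  C=40  D=25  E=34  F=10  G=16
Waiting = turnaround − burst: A=4, B=0, C=34, D=16, E=25, F=9, G=10
Total waiting = 4 + 0 + 34 + 16 + 25 + 9 + 10 = 98

98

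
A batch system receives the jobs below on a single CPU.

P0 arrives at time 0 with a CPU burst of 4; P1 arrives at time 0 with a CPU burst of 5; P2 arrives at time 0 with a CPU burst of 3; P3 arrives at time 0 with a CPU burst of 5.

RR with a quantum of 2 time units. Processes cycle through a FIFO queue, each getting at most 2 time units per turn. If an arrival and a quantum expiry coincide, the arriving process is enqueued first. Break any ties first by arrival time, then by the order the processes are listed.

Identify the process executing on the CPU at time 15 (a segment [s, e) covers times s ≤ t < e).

Schedule: | P0 0-2 | P1 2-4 | P2 4-6 | P3 6-8 | P0 8-10 | P1 10-12 | P2 12-13 | P3 13-15 | P1 15-16 | P3 16-17 |
Completion: P0=10  P1=16  P2=13  P3=17

P1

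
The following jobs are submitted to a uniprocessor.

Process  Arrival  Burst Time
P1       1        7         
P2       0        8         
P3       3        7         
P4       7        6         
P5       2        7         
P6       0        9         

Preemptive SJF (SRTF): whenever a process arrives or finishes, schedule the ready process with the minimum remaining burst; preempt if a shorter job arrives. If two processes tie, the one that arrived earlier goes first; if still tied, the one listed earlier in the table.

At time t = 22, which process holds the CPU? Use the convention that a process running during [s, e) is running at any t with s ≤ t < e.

Timeline: | P2 0-8 | P4 8-14 | P1 14-21 | P5 21-28 | P3 28-35 | P6 35-44 |
Completion: P1=21  P2=8  P3=35  P4=14  P5=28  P6=44

P5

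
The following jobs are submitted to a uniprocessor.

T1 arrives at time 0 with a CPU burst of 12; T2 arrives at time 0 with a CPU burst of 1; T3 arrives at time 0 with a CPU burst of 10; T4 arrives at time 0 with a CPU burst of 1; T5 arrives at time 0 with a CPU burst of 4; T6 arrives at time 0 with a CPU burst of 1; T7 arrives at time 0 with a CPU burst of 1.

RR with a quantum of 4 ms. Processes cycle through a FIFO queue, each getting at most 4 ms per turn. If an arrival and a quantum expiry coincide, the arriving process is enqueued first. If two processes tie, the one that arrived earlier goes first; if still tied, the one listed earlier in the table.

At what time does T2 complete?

5

Gantt: | T1 0-4 | T2 4-5 | T3 5-9 | T4 9-10 | T5 10-14 | T6 14-15 | T7 15-16 | T1 16-20 | T3 20-24 | T1 24-28 | T3 28-30 |
Completion: T1=28  T2=5  T3=30  T4=10  T5=14  T6=15  T7=16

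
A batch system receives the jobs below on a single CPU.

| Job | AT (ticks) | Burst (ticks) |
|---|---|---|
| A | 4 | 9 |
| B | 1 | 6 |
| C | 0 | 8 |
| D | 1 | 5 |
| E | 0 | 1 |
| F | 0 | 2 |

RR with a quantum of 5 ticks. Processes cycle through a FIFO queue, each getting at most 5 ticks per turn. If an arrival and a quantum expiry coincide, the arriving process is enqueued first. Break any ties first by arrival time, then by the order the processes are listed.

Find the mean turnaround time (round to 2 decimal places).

18.33

Timeline: | C 0-5 | E 5-6 | F 6-8 | B 8-13 | D 13-18 | A 18-23 | C 23-26 | B 26-27 | A 27-31 |
Completion: A=31  B=27  C=26  D=18  E=6  F=8
Turnaround times: A=27, B=26, C=26, D=17, E=6, F=8
Average turnaround = (27+26+26+17+6+8) / 6 = 110/6 = 18.33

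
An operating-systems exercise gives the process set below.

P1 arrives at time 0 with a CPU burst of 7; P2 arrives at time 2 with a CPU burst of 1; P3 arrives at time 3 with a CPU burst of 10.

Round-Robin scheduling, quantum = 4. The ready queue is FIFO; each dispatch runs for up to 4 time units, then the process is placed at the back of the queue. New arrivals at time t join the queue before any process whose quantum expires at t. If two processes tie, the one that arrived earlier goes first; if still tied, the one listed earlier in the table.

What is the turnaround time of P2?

Gantt: | P1 0-4 | P2 4-5 | P3 5-9 | P1 9-12 | P3 12-18 |
Completion: P1=12  P2=5  P3=18
Turnaround (C−A): P1=12  P2=3  P3=15
Turnaround(P2) = completion − arrival = 5 − 2 = 3

3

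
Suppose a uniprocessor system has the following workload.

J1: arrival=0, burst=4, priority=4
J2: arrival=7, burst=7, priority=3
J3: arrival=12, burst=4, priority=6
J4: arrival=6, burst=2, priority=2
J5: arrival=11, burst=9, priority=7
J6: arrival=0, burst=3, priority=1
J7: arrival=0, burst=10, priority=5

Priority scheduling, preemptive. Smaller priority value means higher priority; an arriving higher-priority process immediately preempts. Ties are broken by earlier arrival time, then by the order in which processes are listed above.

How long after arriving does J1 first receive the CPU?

3

Schedule: | J6 0-3 | J1 3-6 | J4 6-8 | J2 8-15 | J1 15-16 | J7 16-26 | J3 26-30 | J5 30-39 |
Completion: J1=16  J2=15  J3=30  J4=8  J5=39  J6=3  J7=26
Turnaround (C−A): J1=16  J2=8  J3=18  J4=2  J5=28  J6=3  J7=26
Response(J1) = first start − arrival = 3 − 0 = 3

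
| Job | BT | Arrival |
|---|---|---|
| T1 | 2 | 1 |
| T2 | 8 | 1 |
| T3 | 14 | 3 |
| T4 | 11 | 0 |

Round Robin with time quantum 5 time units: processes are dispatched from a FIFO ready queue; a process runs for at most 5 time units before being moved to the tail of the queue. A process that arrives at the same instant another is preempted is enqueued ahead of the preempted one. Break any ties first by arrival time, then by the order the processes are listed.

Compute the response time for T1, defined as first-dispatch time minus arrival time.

Schedule: | T4 0-5 | T1 5-7 | T2 7-12 | T3 12-17 | T4 17-22 | T2 22-25 | T3 25-30 | T4 30-31 | T3 31-35 |
Completion: T1=7  T2=25  T3=35  T4=31
Response(T1) = first start − arrival = 5 − 1 = 4

4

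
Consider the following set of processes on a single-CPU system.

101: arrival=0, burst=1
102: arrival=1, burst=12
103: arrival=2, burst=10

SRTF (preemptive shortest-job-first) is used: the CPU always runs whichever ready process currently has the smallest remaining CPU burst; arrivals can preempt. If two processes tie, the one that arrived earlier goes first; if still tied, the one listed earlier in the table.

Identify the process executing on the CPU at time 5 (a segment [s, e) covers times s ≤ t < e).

Schedule: | 101 0-1 | 102 1-2 | 103 2-12 | 102 12-23 |
Completion: 101=1  102=23  103=12

103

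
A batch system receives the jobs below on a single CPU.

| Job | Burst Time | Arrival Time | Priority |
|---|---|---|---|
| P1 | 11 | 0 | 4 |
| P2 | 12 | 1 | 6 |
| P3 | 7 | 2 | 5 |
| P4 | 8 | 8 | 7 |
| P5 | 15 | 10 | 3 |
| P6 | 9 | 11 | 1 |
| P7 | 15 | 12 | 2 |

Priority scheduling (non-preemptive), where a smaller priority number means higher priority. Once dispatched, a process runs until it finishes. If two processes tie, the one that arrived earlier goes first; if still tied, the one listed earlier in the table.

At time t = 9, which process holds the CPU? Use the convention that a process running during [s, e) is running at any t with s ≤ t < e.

Schedule: | P1 0-11 | P6 11-20 | P7 20-35 | P5 35-50 | P3 50-57 | P2 57-69 | P4 69-77 |
Completion: P1=11  P2=69  P3=57  P4=77  P5=50  P6=20  P7=35

P1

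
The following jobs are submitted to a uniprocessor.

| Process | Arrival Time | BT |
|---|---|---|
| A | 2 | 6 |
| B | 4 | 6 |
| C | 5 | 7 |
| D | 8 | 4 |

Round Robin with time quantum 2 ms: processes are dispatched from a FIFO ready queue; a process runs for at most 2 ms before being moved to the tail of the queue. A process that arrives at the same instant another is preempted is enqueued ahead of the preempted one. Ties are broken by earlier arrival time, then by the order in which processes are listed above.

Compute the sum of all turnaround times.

64

Timeline: | idle 0-2 | A 2-4 | B 4-6 | A 6-8 | C 8-10 | B 10-12 | D 12-14 | A 14-16 | C 16-18 | B 18-20 | D 20-22 | C 22-25 |
Completion: A=16  B=20  C=25  D=22
Turnaround (C−A): A=14  B=16  C=20  D=14
Turnaround = completion − arrival: A=14, B=16, C=20, D=14
Total turnaround = 14 + 16 + 20 + 14 = 64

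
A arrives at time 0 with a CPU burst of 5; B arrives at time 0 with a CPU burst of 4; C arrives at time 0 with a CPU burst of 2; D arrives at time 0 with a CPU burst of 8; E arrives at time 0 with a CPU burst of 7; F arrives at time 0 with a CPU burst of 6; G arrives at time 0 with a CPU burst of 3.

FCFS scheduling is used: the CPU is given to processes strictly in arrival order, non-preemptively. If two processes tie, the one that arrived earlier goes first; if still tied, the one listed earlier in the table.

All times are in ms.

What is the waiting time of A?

0

Schedule: | A 0-5 | B 5-9 | C 9-11 | D 11-19 | E 19-26 | F 26-32 | G 32-35 |
Completion: A=5  B=9  C=11  D=19  E=26  F=32  G=35
Turnaround (C−A): A=5  B=9  C=11  D=19  E=26  F=32  G=35
Waiting(A) = turnaround − burst = 5 − 5 = 0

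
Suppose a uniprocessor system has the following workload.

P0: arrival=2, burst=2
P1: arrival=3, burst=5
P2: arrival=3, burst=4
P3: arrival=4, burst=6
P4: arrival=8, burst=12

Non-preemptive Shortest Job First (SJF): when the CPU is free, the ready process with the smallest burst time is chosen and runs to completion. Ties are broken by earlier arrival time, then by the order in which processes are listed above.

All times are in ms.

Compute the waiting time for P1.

Schedule: | idle 0-2 | P0 2-4 | P2 4-8 | P1 8-13 | P3 13-19 | P4 19-31 |
Completion: P0=4  P1=13  P2=8  P3=19  P4=31
Turnaround (C−A): P0=2  P1=10  P2=5  P3=15  P4=23
Waiting(P1) = turnaround − burst = 10 − 5 = 5

5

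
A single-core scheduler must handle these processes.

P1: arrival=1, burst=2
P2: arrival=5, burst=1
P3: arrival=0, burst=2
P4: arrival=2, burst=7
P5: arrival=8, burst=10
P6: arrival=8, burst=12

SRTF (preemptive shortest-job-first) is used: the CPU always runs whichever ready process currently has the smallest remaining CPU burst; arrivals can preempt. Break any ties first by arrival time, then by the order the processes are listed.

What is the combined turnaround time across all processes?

Gantt: | P3 0-2 | P1 2-4 | P4 4-5 | P2 5-6 | P4 6-12 | P5 12-22 | P6 22-34 |
Completion: P1=4  P2=6  P3=2  P4=12  P5=22  P6=34
Turnaround (C−A): P1=3  P2=1  P3=2  P4=10  P5=14  P6=26
Turnaround = completion − arrival: P1=3, P2=1, P3=2, P4=10, P5=14, P6=26
Total turnaround = 3 + 1 + 2 + 10 + 14 + 26 = 56

56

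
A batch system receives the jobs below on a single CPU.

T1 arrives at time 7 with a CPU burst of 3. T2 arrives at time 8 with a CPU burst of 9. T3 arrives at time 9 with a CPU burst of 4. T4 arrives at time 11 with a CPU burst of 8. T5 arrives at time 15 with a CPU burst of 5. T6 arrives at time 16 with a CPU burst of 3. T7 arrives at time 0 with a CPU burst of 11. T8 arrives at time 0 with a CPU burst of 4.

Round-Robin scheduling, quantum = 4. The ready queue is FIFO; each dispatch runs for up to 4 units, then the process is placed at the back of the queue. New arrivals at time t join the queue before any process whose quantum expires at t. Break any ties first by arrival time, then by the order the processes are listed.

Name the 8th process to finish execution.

Schedule: | T7 0-4 | T8 4-8 | T7 8-12 | T1 12-15 | T2 15-19 | T3 19-23 | T4 23-27 | T7 27-30 | T5 30-34 | T6 34-37 | T2 37-41 | T4 41-45 | T5 45-46 | T2 46-47 |
Completion: T1=15  T2=47  T3=23  T4=45  T5=46  T6=37  T7=30  T8=8
Turnaround (C−A): T1=8  T2=39  T3=14  T4=34  T5=31  T6=21  T7=30  T8=8
Finish order: T8 → T1 → T3 → T7 → T6 → T4 → T5 → T2

T2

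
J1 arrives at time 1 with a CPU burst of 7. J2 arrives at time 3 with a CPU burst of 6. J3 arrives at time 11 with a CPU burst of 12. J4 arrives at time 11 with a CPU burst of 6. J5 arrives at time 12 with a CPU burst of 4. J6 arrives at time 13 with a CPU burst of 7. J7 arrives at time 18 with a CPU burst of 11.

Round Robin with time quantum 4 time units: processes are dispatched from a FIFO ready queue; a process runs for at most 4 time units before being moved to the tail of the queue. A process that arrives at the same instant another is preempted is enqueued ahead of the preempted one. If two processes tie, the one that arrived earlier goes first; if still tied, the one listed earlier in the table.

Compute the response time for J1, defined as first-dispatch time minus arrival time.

Gantt: | idle 0-1 | J1 1-5 | J2 5-9 | J1 9-12 | J2 12-14 | J3 14-18 | J4 18-22 | J5 22-26 | J6 26-30 | J7 30-34 | J3 34-38 | J4 38-40 | J6 40-43 | J7 43-47 | J3 47-51 | J7 51-54 |
Completion: J1=12  J2=14  J3=51  J4=40  J5=26  J6=43  J7=54
Turnaround (C−A): J1=11  J2=11  J3=40  J4=29  J5=14  J6=30  J7=36
Response(J1) = first start − arrival = 1 − 1 = 0

0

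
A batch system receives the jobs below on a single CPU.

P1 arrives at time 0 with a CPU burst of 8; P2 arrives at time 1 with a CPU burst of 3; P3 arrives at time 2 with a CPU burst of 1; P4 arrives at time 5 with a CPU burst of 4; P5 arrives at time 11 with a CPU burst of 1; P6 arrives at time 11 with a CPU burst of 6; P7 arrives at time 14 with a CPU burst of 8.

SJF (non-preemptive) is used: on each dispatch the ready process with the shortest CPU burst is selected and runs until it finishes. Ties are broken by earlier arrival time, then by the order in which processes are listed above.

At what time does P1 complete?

8

Gantt: | P1 0-8 | P3 8-9 | P2 9-12 | P5 12-13 | P4 13-17 | P6 17-23 | P7 23-31 |
Completion: P1=8  P2=12  P3=9  P4=17  P5=13  P6=23  P7=31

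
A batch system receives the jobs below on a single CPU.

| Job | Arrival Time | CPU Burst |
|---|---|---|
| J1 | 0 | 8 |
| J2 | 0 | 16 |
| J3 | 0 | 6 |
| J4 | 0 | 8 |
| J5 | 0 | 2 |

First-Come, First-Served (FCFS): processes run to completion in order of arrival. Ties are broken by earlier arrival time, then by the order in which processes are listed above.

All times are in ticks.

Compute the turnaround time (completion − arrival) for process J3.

Timeline: | J1 0-8 | J2 8-24 | J3 24-30 | J4 30-38 | J5 38-40 |
Completion: J1=8  J2=24  J3=30  J4=38  J5=40
Turnaround(J3) = completion − arrival = 30 − 0 = 30

30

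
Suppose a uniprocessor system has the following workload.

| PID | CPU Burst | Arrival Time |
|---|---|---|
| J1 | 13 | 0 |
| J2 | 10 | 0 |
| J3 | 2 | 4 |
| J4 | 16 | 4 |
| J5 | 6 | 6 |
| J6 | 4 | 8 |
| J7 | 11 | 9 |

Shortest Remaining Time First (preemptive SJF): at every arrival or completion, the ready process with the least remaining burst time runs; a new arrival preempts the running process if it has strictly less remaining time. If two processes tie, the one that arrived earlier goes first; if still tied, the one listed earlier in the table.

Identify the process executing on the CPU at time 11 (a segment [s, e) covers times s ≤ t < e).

J2

Gantt: | J2 0-4 | J3 4-6 | J2 6-12 | J6 12-16 | J5 16-22 | J7 22-33 | J1 33-46 | J4 46-62 |
Completion: J1=46  J2=12  J3=6  J4=62  J5=22  J6=16  J7=33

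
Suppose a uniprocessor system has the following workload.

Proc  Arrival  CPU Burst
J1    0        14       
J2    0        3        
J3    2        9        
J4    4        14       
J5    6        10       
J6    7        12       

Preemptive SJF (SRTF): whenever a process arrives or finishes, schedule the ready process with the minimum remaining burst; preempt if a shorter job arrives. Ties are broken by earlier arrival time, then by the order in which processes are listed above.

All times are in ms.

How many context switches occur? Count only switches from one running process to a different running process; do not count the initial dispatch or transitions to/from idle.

5

Schedule: | J2 0-3 | J3 3-12 | J5 12-22 | J6 22-34 | J1 34-48 | J4 48-62 |
Completion: J1=48  J2=3  J3=12  J4=62  J5=22  J6=34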